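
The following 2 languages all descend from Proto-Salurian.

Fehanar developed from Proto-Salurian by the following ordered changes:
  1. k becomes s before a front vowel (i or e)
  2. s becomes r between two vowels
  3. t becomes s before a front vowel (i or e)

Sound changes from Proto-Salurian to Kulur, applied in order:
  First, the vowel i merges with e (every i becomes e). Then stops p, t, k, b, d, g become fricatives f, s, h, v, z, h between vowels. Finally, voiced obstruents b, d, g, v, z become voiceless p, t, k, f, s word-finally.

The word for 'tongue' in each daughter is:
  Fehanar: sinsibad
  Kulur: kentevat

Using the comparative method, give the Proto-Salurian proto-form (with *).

*kintibad

Position 2: Fehanar has i, Kulur has e. Fehanar preserves i here (none of its changes turn any other segment into i), so the proto-segment is *i.
Position 4: Fehanar has s, Kulur has t. Taking the neighbouring segments as reconstructed: Fehanar s could go back to *t or *k or *s; Kulur t can only go back to *t — the one source consistent with every daughter is *t.
Continuing position by position gives *kintibad; check it forward:
Fehanar: *kintibad
  kintibad → sintibad   [palatalisation]
  sintibad (rule 2 does not apply)
  sintibad → sinsibad   [palatalisation]
  giving Fehanar sinsibad.
Kulur: *kintibad > kentebad > kentevad > kentevat  (by vowel merger, intervocalic lenition, final devoicing)
Only *kintibad yields all of Fehanar sinsibad, Kulur kentevat.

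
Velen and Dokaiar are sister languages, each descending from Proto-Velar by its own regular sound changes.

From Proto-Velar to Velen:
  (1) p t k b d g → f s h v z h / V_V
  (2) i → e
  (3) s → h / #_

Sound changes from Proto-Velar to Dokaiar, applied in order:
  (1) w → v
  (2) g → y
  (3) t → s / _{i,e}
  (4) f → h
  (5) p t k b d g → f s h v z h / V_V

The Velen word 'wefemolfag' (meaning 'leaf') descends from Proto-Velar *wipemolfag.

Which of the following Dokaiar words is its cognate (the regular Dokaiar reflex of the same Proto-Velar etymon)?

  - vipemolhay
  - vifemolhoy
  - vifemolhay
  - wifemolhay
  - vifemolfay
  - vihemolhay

vifemolhay

Dokaiar: start from *wipemolfag.
  rule 1 (unconditioned shift): wipemolfag → vipemolfag
  rule 2 (unconditioned shift): vipemolfag → vipemolfay
  rule 3: no change — vipemolfay
  rule 4 (unconditioned shift): vipemolfay → vipemolhay
  rule 5 (intervocalic lenition): vipemolhay → vifemolhay
  ⇒ Dokaiar vifemolhay
The other candidates each miss or misapply at least one Dokaiar change.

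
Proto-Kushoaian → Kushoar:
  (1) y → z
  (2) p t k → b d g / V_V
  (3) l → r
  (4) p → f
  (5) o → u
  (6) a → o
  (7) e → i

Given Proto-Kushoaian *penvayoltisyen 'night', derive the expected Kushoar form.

finvozurtiszin

Kushoar: start from *penvayoltisyen.
  rule 1 (unconditioned shift): penvayoltisyen → penvazoltiszen
  rule 2: no change — penvazoltiszen
  rule 3 (unconditioned shift): penvazoltiszen → penvazortiszen
  rule 4 (unconditioned shift): penvazortiszen → fenvazortiszen
  rule 5 (vowel merger): fenvazortiszen → fenvazurtiszen
  rule 6 (vowel merger): fenvazurtiszen → fenvozurtiszen
  rule 7 (vowel merger): fenvozurtiszen → finvozurtiszin
  ⇒ Kushoar finvozurtiszin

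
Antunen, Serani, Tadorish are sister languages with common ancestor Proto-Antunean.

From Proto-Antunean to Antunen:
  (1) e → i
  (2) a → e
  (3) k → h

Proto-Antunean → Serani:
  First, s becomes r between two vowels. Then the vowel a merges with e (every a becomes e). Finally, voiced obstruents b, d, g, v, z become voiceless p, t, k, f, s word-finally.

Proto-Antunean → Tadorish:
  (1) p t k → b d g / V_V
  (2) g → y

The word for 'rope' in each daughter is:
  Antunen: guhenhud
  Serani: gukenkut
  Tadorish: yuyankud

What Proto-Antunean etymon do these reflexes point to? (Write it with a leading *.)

*gukankud

Position 6: Antunen has h, Serani has k, Tadorish has k. Tadorish preserves k here (none of its changes turn any other segment into k), so the proto-segment is *k.
Position 3: Antunen has h, Serani has k, Tadorish has y. Taking the neighbouring segments as reconstructed: Antunen h could go back to *k or *h; Serani k can only go back to *k; Tadorish y could go back to *k or *g or *y — the one source consistent with every daughter is *k.
This points to *gukankud. Verify forward in each daughter:
Antunen: start from *gukankud.
  rule 1: no change — gukankud
  rule 2 (vowel merger): gukankud → gukenkud
  rule 3 (unconditioned shift): gukenkud → guhenhud
  ⇒ Antunen guhenhud
Serani: start from *gukankud.
  rule 1: no change — gukankud
  rule 2 (vowel merger): gukankud → gukenkud
  rule 3 (final devoicing): gukenkud → gukenkut
  ⇒ Serani gukenkut
Tadorish: *gukankud > gugankud > yuyankud  (by intervocalic voicing, unconditioned shift)
*gukankud is the unique common source.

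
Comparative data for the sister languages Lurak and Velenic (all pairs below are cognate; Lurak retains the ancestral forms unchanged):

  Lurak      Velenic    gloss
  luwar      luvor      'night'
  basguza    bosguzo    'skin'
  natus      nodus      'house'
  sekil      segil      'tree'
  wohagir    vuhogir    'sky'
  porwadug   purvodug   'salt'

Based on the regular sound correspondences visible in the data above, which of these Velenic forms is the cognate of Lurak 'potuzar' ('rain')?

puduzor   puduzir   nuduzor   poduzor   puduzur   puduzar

wohagir ~ vuhogir — Lurak o corresponds to Velenic u after a consonant, before a consonant other than r, m, n, p, b, f, v.
natus ~ nodus — Lurak t corresponds to Velenic d between vowels (before a back vowel).
luwar ~ luvor — Lurak a corresponds to Velenic o after a consonant, before r.
Applying these to Lurak 'potuzar':
  potuzar → putuzar   (o→u after a consonant, before a consonant other than r, m, n, p, b, f, v)
  putuzar → puduzar   (t→d between vowels (before a back vowel))
  puduzar → puduzor   (a→o after a consonant, before r)
So the Velenic cognate is 'puduzor'.

puduzor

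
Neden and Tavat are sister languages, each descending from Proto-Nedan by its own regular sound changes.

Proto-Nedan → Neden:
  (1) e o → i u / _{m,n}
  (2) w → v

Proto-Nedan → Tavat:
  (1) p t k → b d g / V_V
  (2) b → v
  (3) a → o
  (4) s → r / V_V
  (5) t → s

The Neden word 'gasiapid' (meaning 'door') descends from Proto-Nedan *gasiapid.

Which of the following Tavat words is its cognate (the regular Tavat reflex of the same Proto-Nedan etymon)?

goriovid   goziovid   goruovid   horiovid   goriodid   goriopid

goriovid

Tavat: start from *gasiapid.
  rule 1 (intervocalic voicing): gasiapid → gasiabid
  rule 2 (unconditioned shift): gasiabid → gasiavid
  rule 3 (vowel merger): gasiavid → gosiovid
  rule 4 (rhotacism): gosiovid → goriovid
  rule 5: no change — goriovid
  ⇒ Tavat goriovid
The other candidates each miss or misapply at least one Tavat change.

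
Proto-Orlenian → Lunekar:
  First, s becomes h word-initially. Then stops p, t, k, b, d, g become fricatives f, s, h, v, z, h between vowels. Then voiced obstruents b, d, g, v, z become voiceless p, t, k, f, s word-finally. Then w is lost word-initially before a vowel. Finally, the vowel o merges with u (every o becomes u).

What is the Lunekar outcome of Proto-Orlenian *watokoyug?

Lunekar: *watokoyug > wasohoyug > wasohoyuk > asohoyuk > asuhuyuk  (by intervocalic lenition, final devoicing, glide loss, vowel merger)

asuhuyuk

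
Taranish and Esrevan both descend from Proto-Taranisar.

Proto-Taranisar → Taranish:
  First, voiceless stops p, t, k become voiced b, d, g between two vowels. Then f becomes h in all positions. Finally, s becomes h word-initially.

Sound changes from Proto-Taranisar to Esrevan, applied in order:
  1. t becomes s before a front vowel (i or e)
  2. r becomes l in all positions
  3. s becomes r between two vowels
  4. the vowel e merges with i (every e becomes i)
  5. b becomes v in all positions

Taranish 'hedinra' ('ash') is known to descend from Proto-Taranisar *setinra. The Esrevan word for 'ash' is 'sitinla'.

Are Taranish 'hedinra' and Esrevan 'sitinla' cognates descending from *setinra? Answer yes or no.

Derive the expected Esrevan reflex of *setinra:
Esrevan: *setinra > sesinra > sesinla > serinla > sirinla  (by palatalisation, unconditioned shift, rhotacism, vowel merger)
The regular Esrevan reflex would be 'sirinla', but the attested form is 'sitinla'. The correspondence is irregular, so they are not cognates (the Esrevan form has a different source).

no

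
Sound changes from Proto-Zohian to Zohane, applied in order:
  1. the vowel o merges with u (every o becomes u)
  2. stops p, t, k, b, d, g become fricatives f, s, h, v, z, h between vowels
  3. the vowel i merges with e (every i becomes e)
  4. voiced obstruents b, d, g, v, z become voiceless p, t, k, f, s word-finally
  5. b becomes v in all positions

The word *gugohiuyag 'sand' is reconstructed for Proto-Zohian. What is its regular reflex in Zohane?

guhuheuyak

Zohane: *gugohiuyag
  gugohiuyag → guguhiuyag   [vowel merger]
  guguhiuyag → guhuhiuyag   [intervocalic lenition]
  guhuhiuyag → guhuheuyag   [vowel merger]
  guhuheuyag → guhuheuyak   [final devoicing]
  guhuheuyak (rule 5 does not apply)
  giving Zohane guhuheuyak.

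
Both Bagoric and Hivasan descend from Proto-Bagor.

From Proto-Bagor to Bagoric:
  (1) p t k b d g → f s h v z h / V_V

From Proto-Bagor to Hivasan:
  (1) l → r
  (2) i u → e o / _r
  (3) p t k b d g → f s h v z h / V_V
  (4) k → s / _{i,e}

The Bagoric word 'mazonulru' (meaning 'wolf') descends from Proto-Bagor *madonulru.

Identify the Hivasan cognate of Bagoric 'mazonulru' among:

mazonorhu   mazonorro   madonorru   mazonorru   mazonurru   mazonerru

Hivasan: start from *madonulru.
  rule 1 (unconditioned shift): madonulru → madonurru
  rule 2 (pre-rhotic lowering): madonurru → madonorru
  rule 3 (intervocalic lenition): madonorru → mazonorru
  rule 4: no change — mazonorru
  ⇒ Hivasan mazonorru
Only 'mazonorru' matches the regular Hivasan development of *madonulru.

mazonorru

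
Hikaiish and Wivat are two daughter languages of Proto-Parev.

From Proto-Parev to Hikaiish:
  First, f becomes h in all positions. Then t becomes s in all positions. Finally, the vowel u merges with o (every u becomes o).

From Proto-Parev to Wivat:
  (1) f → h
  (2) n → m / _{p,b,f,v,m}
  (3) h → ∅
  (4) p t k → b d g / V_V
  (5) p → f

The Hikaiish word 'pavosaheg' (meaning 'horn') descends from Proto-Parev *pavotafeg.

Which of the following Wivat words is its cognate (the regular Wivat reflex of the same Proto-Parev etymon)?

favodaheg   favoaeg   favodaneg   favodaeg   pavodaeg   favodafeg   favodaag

Wivat: *pavotafeg
  pavotafeg → pavotaheg   [unconditioned shift]
  pavotaheg (rule 2 does not apply)
  pavotaheg → pavotaeg   [h-loss]
  pavotaeg → pavodaeg   [intervocalic voicing]
  pavodaeg → favodaeg   [unconditioned shift]
  giving Wivat favodaeg.
Only 'favodaeg' matches the regular Wivat development of *pavotafeg.

favodaeg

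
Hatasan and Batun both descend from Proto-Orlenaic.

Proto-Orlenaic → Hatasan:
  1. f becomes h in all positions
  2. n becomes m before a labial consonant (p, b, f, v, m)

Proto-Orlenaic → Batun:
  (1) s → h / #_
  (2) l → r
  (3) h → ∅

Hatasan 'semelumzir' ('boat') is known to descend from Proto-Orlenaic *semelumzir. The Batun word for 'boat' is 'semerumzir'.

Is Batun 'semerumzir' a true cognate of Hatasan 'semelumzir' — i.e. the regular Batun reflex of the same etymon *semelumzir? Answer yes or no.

no

Derive the expected Batun reflex of *semelumzir:
Batun: *semelumzir > hemelumzir > hemerumzir > emerumzir  (by debuccalisation, unconditioned shift, h-loss)
The regular Batun reflex would be 'emerumzir', but the attested form is 'semerumzir'. The correspondence is irregular, so they are not cognates (the Batun form has a different source).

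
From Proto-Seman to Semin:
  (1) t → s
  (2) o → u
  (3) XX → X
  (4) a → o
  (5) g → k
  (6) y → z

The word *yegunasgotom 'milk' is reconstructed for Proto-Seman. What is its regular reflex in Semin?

Semin: *yegunasgotom
  yegunasgotom → yegunasgosom   [unconditioned shift]
  yegunasgosom → yegunasgusum   [vowel merger]
  yegunasgusum (rule 3 does not apply)
  yegunasgusum → yegunosgusum   [vowel merger]
  yegunosgusum → yekunoskusum   [unconditioned shift]
  yekunoskusum → zekunoskusum   [unconditioned shift]
  giving Semin zekunoskusum.

zekunoskusum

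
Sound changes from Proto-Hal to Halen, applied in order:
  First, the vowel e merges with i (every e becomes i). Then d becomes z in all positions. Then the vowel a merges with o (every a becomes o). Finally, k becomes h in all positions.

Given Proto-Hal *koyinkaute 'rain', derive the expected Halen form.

hoyinhouti

Halen: *koyinkaute > koyinkauti > koyinkouti > hoyinhouti  (by vowel merger, vowel merger, unconditioned shift)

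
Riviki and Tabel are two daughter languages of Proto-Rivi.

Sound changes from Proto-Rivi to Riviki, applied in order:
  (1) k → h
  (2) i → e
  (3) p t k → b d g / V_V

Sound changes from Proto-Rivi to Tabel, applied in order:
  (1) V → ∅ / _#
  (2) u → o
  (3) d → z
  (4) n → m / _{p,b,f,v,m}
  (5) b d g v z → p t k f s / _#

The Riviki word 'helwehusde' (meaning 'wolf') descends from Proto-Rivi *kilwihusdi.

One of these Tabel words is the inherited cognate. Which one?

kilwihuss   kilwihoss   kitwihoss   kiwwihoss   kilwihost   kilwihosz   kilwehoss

Tabel: *kilwihusdi
  kilwihusdi → kilwihusd   [apocope]
  kilwihusd → kilwihosd   [vowel merger]
  kilwihosd → kilwihosz   [unconditioned shift]
  kilwihosz (rule 4 does not apply)
  kilwihosz → kilwihoss   [final devoicing]
  giving Tabel kilwihoss.

kilwihoss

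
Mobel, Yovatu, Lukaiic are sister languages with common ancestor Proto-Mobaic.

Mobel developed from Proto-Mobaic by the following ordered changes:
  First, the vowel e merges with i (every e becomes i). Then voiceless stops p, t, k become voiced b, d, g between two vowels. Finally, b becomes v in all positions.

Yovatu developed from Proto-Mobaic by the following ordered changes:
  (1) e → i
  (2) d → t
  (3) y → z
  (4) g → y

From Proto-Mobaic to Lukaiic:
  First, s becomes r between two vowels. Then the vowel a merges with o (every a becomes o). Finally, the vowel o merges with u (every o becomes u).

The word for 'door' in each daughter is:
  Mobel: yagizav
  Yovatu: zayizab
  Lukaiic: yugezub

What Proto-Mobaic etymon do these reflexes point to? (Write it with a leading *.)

*yagezab

Position 7: Mobel has v, Yovatu has b, Lukaiic has b. Yovatu preserves b here (none of its changes turn any other segment into b), so the proto-segment is *b.
Position 3: Mobel has g, Yovatu has y, Lukaiic has g. Lukaiic preserves g here (none of its changes turn any other segment into g), so the proto-segment is *g.
Position 6: Mobel has a, Yovatu has a, Lukaiic has u. Mobel preserves a here (none of its changes turn any other segment into a), so the proto-segment is *a.
Continuing position by position gives *yagezab; check it forward:
Mobel: start from *yagezab.
  rule 1 (vowel merger): yagezab → yagizab
  rule 2: no change — yagizab
  rule 3 (unconditioned shift): yagizab → yagizav
  ⇒ Mobel yagizav
Yovatu: *yagezab > yagizab > zagizab > zayizab  (by vowel merger, unconditioned shift, unconditioned shift)
Lukaiic: *yagezab
  yagezab (rule 1 does not apply)
  yagezab → yogezob   [vowel merger]
  yogezob → yugezub   [vowel merger]
  giving Lukaiic yugezub.
Only *yagezab yields all of Mobel yagizav, Yovatu zayizab, Lukaiic yugezub.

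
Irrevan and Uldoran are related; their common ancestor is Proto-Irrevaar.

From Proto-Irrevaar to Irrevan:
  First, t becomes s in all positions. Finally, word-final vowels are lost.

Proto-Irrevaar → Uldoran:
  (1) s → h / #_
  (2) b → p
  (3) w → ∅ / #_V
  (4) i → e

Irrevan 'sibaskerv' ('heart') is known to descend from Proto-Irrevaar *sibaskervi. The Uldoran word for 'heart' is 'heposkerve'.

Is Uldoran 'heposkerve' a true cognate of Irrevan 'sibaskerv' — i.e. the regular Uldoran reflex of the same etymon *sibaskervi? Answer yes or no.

Derive the expected Uldoran reflex of *sibaskervi:
Uldoran: *sibaskervi > hibaskervi > hipaskervi > hepaskerve  (by debuccalisation, unconditioned shift, vowel merger)
The regular Uldoran reflex would be 'hepaskerve', but the attested form is 'heposkerve'. The correspondence is irregular, so they are not cognates (the Uldoran form has a different source).

no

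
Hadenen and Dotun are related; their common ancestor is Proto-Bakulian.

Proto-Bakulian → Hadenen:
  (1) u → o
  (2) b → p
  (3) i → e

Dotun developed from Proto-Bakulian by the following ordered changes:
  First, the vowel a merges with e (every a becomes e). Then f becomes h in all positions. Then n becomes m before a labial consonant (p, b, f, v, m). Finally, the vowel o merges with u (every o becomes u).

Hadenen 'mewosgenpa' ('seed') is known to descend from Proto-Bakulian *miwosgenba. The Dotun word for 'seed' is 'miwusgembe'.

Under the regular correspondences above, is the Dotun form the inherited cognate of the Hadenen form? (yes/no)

yes

Derive the expected Dotun reflex of *miwosgenba:
Dotun: *miwosgenba
  miwosgenba → miwosgenbe   [vowel merger]
  miwosgenbe (rule 2 does not apply)
  miwosgenbe → miwosgembe   [nasal place assimilation]
  miwosgembe → miwusgembe   [vowel merger]
  giving Dotun miwusgembe.
Dotun 'miwusgembe' matches the regular reflex exactly, so the pair is cognate.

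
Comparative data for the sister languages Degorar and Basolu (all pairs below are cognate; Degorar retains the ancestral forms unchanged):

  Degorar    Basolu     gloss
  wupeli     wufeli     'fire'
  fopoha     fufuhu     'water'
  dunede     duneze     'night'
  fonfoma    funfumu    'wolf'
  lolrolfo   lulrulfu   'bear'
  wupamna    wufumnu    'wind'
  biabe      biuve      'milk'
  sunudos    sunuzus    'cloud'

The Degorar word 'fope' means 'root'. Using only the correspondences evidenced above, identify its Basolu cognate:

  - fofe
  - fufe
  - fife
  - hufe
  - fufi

fufe

fopoha ~ fufuhu — Degorar o corresponds to Basolu u after a consonant, before a labial obstruent.
wupeli ~ wufeli — Degorar p corresponds to Basolu f between vowels (before a front vowel).
Applying these to Degorar 'fope':
  fope → fupe   (o→u after a consonant, before a labial obstruent)
  fupe → fufe   (p→f between vowels (before a front vowel))
So the Basolu cognate is 'fufe'.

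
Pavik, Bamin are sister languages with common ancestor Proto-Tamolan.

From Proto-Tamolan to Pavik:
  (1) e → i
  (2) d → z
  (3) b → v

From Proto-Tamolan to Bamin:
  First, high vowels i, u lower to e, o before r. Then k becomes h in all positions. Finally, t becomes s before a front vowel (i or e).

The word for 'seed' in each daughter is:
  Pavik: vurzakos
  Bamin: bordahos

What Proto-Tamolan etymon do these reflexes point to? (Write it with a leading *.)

Position 6: Pavik has k, Bamin has h. Pavik preserves k here (none of its changes turn any other segment into k), so the proto-segment is *k.
Position 4: Pavik has z, Bamin has d. Bamin preserves d here (none of its changes turn any other segment into d), so the proto-segment is *d.
Continuing position by position gives *burdakos; check it forward:
Pavik: *burdakos
  burdakos (rule 1 does not apply)
  burdakos → burzakos   [unconditioned shift]
  burzakos → vurzakos   [unconditioned shift]
  giving Pavik vurzakos.
Bamin: *burdakos
  burdakos → bordakos   [pre-rhotic lowering]
  bordakos → bordahos   [unconditioned shift]
  bordahos (rule 3 does not apply)
  giving Bamin bordahos.
No other proto-form is consistent with every reflex, so the reconstruction is *burdakos.

*burdakos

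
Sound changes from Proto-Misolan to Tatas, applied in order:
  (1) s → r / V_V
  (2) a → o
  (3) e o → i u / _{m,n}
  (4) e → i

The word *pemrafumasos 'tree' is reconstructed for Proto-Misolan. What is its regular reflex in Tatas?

pimrofumoros

Tatas: *pemrafumasos
  pemrafumasos → pemrafumaros   [rhotacism]
  pemrafumaros → pemrofumoros   [vowel merger]
  pemrofumoros → pimrofumoros   [pre-nasal raising]
  pimrofumoros (rule 4 does not apply)
  giving Tatas pimrofumoros.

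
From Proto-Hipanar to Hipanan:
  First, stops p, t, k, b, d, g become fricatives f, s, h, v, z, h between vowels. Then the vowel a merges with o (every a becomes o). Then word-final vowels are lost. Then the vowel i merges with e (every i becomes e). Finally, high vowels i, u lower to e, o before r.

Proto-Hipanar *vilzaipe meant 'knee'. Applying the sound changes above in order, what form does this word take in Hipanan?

velzoef

Hipanan: start from *vilzaipe.
  rule 1 (intervocalic lenition): vilzaipe → vilzaife
  rule 2 (vowel merger): vilzaife → vilzoife
  rule 3 (apocope): vilzoife → vilzoif
  rule 4 (vowel merger): vilzoif → velzoef
  rule 5: no change — velzoef
  ⇒ Hipanan velzoef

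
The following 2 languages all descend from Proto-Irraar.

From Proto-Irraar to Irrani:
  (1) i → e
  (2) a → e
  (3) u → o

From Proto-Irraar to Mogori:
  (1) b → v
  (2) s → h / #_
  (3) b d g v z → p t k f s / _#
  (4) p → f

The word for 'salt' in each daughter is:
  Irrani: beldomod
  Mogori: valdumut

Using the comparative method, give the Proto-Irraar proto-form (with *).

Position 5: Irrani has o, Mogori has u. Mogori preserves u here (none of its changes turn any other segment into u), so the proto-segment is *u.
Position 2: Irrani has e, Mogori has a. Mogori preserves a here (none of its changes turn any other segment into a), so the proto-segment is *a.
This points to *baldumud. Verify forward in each daughter:
Irrani: start from *baldumud.
  rule 1: no change — baldumud
  rule 2 (vowel merger): baldumud → beldumud
  rule 3 (vowel merger): beldumud → beldomod
  ⇒ Irrani beldomod
Mogori: *baldumud
  baldumud → valdumud   [unconditioned shift]
  valdumud (rule 2 does not apply)
  valdumud → valdumut   [final devoicing]
  valdumut (rule 4 does not apply)
  giving Mogori valdumut.
Only *baldumud yields all of Irrani beldomod, Mogori valdumut.

*baldumud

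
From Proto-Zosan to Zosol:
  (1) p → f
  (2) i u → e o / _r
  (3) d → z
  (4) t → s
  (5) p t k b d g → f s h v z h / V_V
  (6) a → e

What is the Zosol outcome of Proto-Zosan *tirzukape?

Zosol: start from *tirzukape.
  rule 1 (unconditioned shift): tirzukape → tirzukafe
  rule 2 (pre-rhotic lowering): tirzukafe → terzukafe
  rule 3: no change — terzukafe
  rule 4 (unconditioned shift): terzukafe → serzukafe
  rule 5 (intervocalic lenition): serzukafe → serzuhafe
  rule 6 (vowel merger): serzuhafe → serzuhefe
  ⇒ Zosol serzuhefe

serzuhefe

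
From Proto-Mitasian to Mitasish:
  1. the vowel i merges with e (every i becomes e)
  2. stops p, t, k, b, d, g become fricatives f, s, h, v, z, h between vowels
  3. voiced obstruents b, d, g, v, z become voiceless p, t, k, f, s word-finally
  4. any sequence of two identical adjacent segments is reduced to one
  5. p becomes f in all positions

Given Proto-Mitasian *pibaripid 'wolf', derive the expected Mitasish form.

fevarefet

Mitasish: *pibaripid > pebareped > pevarefed > pevarefet > fevarefet  (by vowel merger, intervocalic lenition, final devoicing, unconditioned shift)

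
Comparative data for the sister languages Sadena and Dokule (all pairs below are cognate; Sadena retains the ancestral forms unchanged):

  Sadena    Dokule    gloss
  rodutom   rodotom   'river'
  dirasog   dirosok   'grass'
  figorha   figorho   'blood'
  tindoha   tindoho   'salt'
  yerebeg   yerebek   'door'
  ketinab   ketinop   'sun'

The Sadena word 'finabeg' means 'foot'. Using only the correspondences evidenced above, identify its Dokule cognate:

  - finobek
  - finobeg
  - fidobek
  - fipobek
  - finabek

finobek

ketinab ~ ketinop — Sadena a corresponds to Dokule o after a consonant, before a labial obstruent.
dirasog ~ dirosok, yerebeg ~ yerebek — Sadena g corresponds to Dokule k word-finally.
Applying these to Sadena 'finabeg':
  finabeg → finobeg   (a→o after a consonant, before a labial obstruent)
  finobeg → finobek   (g→k word-finally)
So the Dokule cognate is 'finobek'.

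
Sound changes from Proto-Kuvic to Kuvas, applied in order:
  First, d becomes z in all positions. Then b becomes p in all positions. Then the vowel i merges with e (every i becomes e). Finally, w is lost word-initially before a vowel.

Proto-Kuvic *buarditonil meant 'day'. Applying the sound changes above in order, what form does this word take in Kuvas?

puarzetonel

Kuvas: *buarditonil
  buarditonil → buarzitonil   [unconditioned shift]
  buarzitonil → puarzitonil   [unconditioned shift]
  puarzitonil → puarzetonel   [vowel merger]
  puarzetonel (rule 4 does not apply)
  giving Kuvas puarzetonel.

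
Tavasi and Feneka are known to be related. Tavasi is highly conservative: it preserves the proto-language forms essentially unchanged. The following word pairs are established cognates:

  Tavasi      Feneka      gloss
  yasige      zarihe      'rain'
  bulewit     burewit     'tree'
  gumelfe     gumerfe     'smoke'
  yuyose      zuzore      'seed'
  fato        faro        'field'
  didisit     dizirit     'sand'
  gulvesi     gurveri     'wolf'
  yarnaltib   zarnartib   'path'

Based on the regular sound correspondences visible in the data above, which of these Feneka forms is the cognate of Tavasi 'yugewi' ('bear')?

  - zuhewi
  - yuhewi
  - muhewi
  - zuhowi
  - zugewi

zuhewi

yuyose ~ zuzore — Tavasi y corresponds to Feneka z word-initially before a back vowel.
yasige ~ zarihe — Tavasi g corresponds to Feneka h between vowels (before a front vowel).
Applying these to Tavasi 'yugewi':
  yugewi → zugewi   (y→z word-initially before a back vowel)
  zugewi → zuhewi   (g→h between vowels (before a front vowel))
So the Feneka cognate is 'zuhewi'.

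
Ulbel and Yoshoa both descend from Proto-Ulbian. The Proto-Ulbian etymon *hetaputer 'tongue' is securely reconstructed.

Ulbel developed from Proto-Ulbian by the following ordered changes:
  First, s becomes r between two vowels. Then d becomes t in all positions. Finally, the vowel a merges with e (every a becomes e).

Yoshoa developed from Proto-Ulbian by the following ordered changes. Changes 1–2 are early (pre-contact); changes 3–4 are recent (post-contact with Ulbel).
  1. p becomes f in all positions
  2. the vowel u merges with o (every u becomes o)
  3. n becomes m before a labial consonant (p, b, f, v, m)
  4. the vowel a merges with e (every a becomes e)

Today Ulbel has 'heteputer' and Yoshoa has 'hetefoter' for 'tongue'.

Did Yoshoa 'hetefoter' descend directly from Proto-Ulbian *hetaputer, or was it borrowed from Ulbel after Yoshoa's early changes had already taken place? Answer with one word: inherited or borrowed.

inherited

If inherited, *hetaputer would pass through all of Yoshoa's changes:
Yoshoa: *hetaputer
  hetaputer → hetafuter   [unconditioned shift]
  hetafuter → hetafoter   [vowel merger]
  hetafoter (rule 3 does not apply)
  hetafoter → hetefoter   [vowel merger]
  giving Yoshoa hetefoter.
If borrowed from Ulbel 'heteputer' after the early changes, it would undergo only the recent ones:
  rule 3 (nasal place assimilation): no change (heteputer)
  rule 4 (vowel merger): no change (heteputer)
  ⇒ as a loan: heteputer
Yoshoa 'hetefoter' matches the inherited outcome exactly, so it is an inherited cognate, not a loan.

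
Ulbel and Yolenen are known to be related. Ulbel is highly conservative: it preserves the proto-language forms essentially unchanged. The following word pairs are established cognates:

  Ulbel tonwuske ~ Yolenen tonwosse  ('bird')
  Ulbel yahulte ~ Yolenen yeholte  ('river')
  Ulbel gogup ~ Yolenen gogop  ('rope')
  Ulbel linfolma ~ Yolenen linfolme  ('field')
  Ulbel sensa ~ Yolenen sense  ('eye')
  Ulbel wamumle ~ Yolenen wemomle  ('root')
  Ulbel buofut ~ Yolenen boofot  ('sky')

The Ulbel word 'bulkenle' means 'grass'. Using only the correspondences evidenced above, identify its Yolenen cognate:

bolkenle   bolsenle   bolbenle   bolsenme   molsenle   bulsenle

tonwuske ~ tonwosse, yahulte ~ yeholte — Ulbel u corresponds to Yolenen o after a consonant, before a consonant other than r, m, n, p, b, f, v.
tonwuske ~ tonwosse — Ulbel k corresponds to Yolenen s after a consonant, before a front vowel.
Applying these to Ulbel 'bulkenle':
  bulkenle → bolkenle   (u→o after a consonant, before a consonant other than r, m, n, p, b, f, v)
  bolkenle → bolsenle   (k→s after a consonant, before a front vowel)
So the Yolenen cognate is 'bolsenle'.

bolsenle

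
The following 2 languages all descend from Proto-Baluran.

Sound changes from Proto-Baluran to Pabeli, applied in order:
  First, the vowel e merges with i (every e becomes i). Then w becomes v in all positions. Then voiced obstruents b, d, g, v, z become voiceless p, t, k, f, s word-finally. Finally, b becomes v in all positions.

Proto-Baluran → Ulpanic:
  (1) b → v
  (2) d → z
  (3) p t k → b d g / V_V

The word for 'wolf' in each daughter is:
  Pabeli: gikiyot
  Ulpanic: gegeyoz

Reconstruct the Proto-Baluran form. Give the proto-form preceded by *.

*gekeyod

Position 4: Pabeli has i, Ulpanic has e. Ulpanic preserves e here (none of its changes turn any other segment into e), so the proto-segment is *e.
Position 2: Pabeli has i, Ulpanic has e. Ulpanic preserves e here (none of its changes turn any other segment into e), so the proto-segment is *e.
Position 7: Pabeli has t, Ulpanic has z. Taking the neighbouring segments as reconstructed: Pabeli t could go back to *t or *d; Ulpanic z could go back to *d or *z — the one source consistent with every daughter is *d.
Continuing position by position gives *gekeyod; check it forward:
Pabeli: *gekeyod > gikiyod > gikiyot  (by vowel merger, final devoicing)
Ulpanic: *gekeyod
  gekeyod (rule 1 does not apply)
  gekeyod → gekeyoz   [unconditioned shift]
  gekeyoz → gegeyoz   [intervocalic voicing]
  giving Ulpanic gegeyoz.
No other proto-form is consistent with every reflex, so the reconstruction is *gekeyod.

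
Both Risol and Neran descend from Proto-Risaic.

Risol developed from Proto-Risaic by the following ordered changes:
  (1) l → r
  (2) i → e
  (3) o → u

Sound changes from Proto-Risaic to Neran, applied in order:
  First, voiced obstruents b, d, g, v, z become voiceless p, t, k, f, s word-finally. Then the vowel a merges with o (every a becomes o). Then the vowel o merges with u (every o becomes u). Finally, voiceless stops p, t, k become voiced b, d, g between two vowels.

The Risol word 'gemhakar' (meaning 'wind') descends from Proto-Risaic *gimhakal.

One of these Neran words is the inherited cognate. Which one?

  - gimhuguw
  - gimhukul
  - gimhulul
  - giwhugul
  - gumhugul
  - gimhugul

gimhugul

Neran: *gimhakal
  gimhakal (rule 1 does not apply)
  gimhakal → gimhokol   [vowel merger]
  gimhokol → gimhukul   [vowel merger]
  gimhukul → gimhugul   [intervocalic voicing]
  giving Neran gimhugul.
Only 'gimhugul' matches the regular Neran development of *gimhakal.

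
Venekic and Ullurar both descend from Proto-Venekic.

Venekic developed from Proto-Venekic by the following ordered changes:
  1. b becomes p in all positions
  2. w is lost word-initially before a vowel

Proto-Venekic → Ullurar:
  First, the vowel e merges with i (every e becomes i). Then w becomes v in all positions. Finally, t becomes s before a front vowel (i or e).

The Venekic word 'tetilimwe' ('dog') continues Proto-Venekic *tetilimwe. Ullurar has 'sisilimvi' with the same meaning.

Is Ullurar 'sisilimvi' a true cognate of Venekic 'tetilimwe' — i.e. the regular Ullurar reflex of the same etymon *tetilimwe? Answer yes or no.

yes

Derive the expected Ullurar reflex of *tetilimwe:
Ullurar: *tetilimwe > titilimwi > titilimvi > sisilimvi  (by vowel merger, unconditioned shift, palatalisation)
Ullurar 'sisilimvi' matches the regular reflex exactly, so the pair is cognate.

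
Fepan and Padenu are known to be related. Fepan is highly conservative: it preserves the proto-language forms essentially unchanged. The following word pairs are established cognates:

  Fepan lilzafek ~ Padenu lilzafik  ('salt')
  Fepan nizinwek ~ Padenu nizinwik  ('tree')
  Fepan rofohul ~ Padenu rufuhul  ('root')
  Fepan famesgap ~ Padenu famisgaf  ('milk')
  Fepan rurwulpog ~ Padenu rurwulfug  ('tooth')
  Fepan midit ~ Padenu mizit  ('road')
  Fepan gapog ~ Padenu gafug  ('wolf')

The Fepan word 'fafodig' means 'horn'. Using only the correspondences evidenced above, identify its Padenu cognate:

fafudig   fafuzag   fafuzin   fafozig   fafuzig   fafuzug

rofohul ~ rufuhul, rurwulpog ~ rurwulfug — Fepan o corresponds to Padenu u after a consonant, before a consonant other than r, m, n, p, b, f, v.
midit ~ mizit — Fepan d corresponds to Padenu z between vowels (before a front vowel).
Applying these to Fepan 'fafodig':
  fafodig → fafudig   (o→u after a consonant, before a consonant other than r, m, n, p, b, f, v)
  fafudig → fafuzig   (d→z between vowels (before a front vowel))
So the Padenu cognate is 'fafuzig'.

fafuzig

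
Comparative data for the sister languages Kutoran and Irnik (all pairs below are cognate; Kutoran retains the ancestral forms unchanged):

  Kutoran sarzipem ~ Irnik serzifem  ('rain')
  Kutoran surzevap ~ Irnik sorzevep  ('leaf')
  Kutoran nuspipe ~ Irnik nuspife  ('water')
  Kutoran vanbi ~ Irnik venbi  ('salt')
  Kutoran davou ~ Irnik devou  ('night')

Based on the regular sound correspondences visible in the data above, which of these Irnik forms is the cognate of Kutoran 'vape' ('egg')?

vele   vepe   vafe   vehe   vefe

surzevap ~ sorzevep — Kutoran a corresponds to Irnik e after a consonant, before a labial obstruent.
sarzipem ~ serzifem, nuspipe ~ nuspife — Kutoran p corresponds to Irnik f between vowels (before a front vowel).
Applying these to Kutoran 'vape':
  vape → vepe   (a→e after a consonant, before a labial obstruent)
  vepe → vefe   (p→f between vowels (before a front vowel))
So the Irnik cognate is 'vefe'.

vefe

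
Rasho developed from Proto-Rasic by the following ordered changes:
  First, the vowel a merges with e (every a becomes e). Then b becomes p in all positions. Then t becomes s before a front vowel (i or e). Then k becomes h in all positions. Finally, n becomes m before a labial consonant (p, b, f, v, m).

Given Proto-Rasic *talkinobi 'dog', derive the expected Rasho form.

selhinopi

Rasho: start from *talkinobi.
  rule 1 (vowel merger): talkinobi → telkinobi
  rule 2 (unconditioned shift): telkinobi → telkinopi
  rule 3 (palatalisation): telkinopi → selkinopi
  rule 4 (unconditioned shift): selkinopi → selhinopi
  rule 5: no change — selhinopi
  ⇒ Rasho selhinopi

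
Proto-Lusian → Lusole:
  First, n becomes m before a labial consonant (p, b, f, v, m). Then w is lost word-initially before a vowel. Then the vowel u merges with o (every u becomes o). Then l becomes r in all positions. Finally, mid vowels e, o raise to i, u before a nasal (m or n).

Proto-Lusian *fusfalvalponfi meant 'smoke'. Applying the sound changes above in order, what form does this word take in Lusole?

fosfarvarpumfi

Lusole: start from *fusfalvalponfi.
  rule 1 (nasal place assimilation): fusfalvalponfi → fusfalvalpomfi
  rule 2: no change — fusfalvalpomfi
  rule 3 (vowel merger): fusfalvalpomfi → fosfalvalpomfi
  rule 4 (unconditioned shift): fosfalvalpomfi → fosfarvarpomfi
  rule 5 (pre-nasal raising): fosfarvarpomfi → fosfarvarpumfi
  ⇒ Lusole fosfarvarpumfi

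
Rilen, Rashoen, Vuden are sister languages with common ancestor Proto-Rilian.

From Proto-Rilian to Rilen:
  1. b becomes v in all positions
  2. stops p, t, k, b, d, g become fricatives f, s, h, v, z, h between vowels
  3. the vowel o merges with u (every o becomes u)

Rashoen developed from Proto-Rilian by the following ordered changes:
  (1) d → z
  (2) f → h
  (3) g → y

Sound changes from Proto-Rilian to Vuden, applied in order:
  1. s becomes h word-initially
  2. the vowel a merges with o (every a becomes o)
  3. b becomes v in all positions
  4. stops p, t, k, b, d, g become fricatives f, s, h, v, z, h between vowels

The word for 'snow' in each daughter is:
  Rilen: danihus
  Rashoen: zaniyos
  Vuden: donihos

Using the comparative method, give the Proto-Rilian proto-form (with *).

*danigos

Position 5: Rilen has h, Rashoen has y, Vuden has h. Taking the neighbouring segments as reconstructed: Rilen h could go back to *k or *g or *h; Rashoen y could go back to *g or *y; Vuden h could go back to *k or *g or *h — the one source consistent with every daughter is *g.
Position 2: Rilen has a, Rashoen has a, Vuden has o. Rilen preserves a here (none of its changes turn any other segment into a), so the proto-segment is *a.
This points to *danigos. Verify forward in each daughter:
Rilen: *danigos
  danigos (rule 1 does not apply)
  danigos → danihos   [intervocalic lenition]
  danihos → danihus   [vowel merger]
  giving Rilen danihus.
Rashoen: *danigos > zanigos > zaniyos  (by unconditioned shift, unconditioned shift)
Vuden: *danigos
  danigos (rule 1 does not apply)
  danigos → donigos   [vowel merger]
  donigos (rule 3 does not apply)
  donigos → donihos   [intervocalic lenition]
  giving Vuden donihos.
Only *danigos yields all of Rilen danihus, Rashoen zaniyos, Vuden donihos.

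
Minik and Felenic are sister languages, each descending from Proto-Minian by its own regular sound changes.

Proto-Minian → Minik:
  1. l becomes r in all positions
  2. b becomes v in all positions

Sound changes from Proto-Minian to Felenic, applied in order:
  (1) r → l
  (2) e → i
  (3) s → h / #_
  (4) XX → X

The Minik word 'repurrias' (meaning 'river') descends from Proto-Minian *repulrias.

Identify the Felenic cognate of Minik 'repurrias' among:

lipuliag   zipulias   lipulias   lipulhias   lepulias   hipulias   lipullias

lipulias

Felenic: start from *repulrias.
  rule 1 (unconditioned shift): repulrias → lepullias
  rule 2 (vowel merger): lepullias → lipullias
  rule 3: no change — lipullias
  rule 4 (degemination): lipullias → lipulias
  ⇒ Felenic lipulias
Among the options, 'lipulias' alone shows every Felenic change applied in order.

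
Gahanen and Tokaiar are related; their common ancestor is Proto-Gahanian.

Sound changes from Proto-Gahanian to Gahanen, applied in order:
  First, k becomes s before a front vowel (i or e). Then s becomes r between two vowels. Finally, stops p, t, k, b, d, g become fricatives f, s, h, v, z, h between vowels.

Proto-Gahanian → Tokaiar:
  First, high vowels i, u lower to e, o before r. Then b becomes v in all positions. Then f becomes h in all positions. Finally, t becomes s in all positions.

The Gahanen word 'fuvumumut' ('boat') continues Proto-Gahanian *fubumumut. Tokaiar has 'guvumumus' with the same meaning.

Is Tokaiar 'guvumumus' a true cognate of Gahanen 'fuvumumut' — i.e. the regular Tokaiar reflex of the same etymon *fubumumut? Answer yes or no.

Derive the expected Tokaiar reflex of *fubumumut:
Tokaiar: *fubumumut > fuvumumut > huvumumut > huvumumus  (by unconditioned shift, unconditioned shift, unconditioned shift)
The regular Tokaiar reflex would be 'huvumumus', but the attested form is 'guvumumus'. The correspondence is irregular, so they are not cognates (the Tokaiar form has a different source).

no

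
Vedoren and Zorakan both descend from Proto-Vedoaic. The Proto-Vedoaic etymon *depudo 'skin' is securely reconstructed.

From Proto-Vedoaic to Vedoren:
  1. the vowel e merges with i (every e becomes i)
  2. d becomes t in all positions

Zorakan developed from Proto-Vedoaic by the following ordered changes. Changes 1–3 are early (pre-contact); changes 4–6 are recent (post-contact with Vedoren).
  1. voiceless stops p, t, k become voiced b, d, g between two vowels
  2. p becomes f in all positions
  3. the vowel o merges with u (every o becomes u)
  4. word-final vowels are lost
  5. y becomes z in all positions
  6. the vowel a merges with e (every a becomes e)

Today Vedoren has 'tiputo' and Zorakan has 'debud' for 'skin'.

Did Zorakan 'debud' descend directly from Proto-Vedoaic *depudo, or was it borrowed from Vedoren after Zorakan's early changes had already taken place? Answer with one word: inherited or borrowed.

inherited

If inherited, *depudo would pass through all of Zorakan's changes:
Zorakan: *depudo
  depudo → debudo   [intervocalic voicing]
  debudo (rule 2 does not apply)
  debudo → debudu   [vowel merger]
  debudu → debud   [apocope]
  debud (rule 5 does not apply)
  debud (rule 6 does not apply)
  giving Zorakan debud.
If borrowed from Vedoren 'tiputo' after the early changes, it would undergo only the recent ones:
  rule 4 (apocope): tiputo → tiput
  rule 5 (unconditioned shift): no change (tiput)
  rule 6 (vowel merger): no change (tiput)
  ⇒ as a loan: tiput
Zorakan 'debud' matches the inherited outcome exactly, so it is an inherited cognate, not a loan.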